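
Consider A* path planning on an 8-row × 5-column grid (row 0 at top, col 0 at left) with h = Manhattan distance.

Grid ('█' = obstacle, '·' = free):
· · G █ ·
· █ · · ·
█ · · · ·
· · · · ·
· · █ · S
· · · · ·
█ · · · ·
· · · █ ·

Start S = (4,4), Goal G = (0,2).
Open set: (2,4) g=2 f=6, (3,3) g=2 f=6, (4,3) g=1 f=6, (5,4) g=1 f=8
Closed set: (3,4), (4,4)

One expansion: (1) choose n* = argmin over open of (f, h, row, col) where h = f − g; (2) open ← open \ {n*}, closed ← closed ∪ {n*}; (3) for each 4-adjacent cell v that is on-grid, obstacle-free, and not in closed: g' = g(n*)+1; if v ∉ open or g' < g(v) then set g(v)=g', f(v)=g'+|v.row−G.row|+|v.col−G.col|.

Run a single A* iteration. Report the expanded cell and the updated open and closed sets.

expanded=(2,4); open=[(1,4) g=3 f=6, (2,3) g=3 f=6, (3,3) g=2 f=6, (4,3) g=1 f=6, (5,4) g=1 f=8]; closed=[(2,4), (3,4), (4,4)]

step 1: expand (2,4) (f=6, h=4) → closed; open now [(1,4) g=3 f=6, (2,3) g=3 f=6, (3,3) g=2 f=6, (4,3) g=1 f=6, (5,4) g=1 f=8]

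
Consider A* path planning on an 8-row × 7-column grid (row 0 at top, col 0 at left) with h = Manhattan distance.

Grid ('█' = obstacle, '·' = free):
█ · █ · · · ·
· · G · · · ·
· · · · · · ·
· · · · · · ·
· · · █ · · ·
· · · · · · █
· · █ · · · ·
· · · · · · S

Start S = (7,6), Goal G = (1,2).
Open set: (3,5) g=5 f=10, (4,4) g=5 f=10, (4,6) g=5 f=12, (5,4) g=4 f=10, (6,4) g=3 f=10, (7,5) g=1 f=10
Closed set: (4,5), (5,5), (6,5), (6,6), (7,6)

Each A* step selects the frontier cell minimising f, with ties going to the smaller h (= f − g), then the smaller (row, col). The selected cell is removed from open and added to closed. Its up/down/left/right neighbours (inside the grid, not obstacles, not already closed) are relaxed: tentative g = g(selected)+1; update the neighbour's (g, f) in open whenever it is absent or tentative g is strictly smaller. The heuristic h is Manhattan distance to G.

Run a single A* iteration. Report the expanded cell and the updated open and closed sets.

step 1: expand (3,5) (f=10, h=5) → closed; open now [(2,5) g=6 f=10, (3,4) g=6 f=10, (3,6) g=6 f=12, (4,4) g=5 f=10, (4,6) g=5 f=12, (5,4) g=4 f=10, (6,4) g=3 f=10, (7,5) g=1 f=10]

expanded=(3,5); open=[(2,5) g=6 f=10, (3,4) g=6 f=10, (3,6) g=6 f=12, (4,4) g=5 f=10, (4,6) g=5 f=12, (5,4) g=4 f=10, (6,4) g=3 f=10, (7,5) g=1 f=10]; closed=[(3,5), (4,5), (5,5), (6,5), (6,6), (7,6)]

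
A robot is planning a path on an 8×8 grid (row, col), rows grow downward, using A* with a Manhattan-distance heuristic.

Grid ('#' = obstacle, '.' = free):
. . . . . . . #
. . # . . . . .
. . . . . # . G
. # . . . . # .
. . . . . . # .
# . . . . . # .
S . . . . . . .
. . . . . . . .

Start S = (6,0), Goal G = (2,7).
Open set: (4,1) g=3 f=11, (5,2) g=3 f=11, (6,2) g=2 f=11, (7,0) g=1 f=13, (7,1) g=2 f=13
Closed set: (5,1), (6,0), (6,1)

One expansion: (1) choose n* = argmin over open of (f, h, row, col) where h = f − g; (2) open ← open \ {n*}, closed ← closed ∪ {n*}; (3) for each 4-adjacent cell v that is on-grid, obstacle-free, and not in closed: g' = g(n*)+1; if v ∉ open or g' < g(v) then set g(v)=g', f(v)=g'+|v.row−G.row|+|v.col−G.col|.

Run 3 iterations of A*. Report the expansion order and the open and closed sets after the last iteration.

step 1: expand (4,1) (f=11, h=8) → closed; open now [(4,0) g=4 f=13, (4,2) g=4 f=11, (5,2) g=3 f=11, (6,2) g=2 f=11, (7,0) g=1 f=13, (7,1) g=2 f=13]
step 2: expand (4,2) (f=11, h=7) → closed; open now [(3,2) g=5 f=11, (4,0) g=4 f=13, (4,3) g=5 f=11, (5,2) g=3 f=11, (6,2) g=2 f=11, (7,0) g=1 f=13, (7,1) g=2 f=13]
step 3: expand (3,2) (f=11, h=6) → closed; open now [(2,2) g=6 f=11, (3,3) g=6 f=11, (4,0) g=4 f=13, (4,3) g=5 f=11, (5,2) g=3 f=11, (6,2) g=2 f=11, (7,0) g=1 f=13, (7,1) g=2 f=13]

order=[(4,1) → (4,2) → (3,2)]; open=[(2,2) g=6 f=11, (3,3) g=6 f=11, (4,0) g=4 f=13, (4,3) g=5 f=11, (5,2) g=3 f=11, (6,2) g=2 f=11, (7,0) g=1 f=13, (7,1) g=2 f=13]; closed=[(3,2), (4,1), (4,2), (5,1), (6,0), (6,1)]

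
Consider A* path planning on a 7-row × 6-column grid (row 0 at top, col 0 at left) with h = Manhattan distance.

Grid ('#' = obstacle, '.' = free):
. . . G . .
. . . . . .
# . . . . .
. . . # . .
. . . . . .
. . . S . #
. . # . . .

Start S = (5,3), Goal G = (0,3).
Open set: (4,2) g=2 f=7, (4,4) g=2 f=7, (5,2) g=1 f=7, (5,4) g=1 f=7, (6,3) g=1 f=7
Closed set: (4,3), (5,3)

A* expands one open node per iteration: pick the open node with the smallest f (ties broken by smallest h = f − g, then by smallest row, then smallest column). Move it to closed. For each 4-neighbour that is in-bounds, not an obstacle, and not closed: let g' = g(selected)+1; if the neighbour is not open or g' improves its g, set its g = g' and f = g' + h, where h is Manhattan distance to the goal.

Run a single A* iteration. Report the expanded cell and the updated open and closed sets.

expanded=(4,2); open=[(3,2) g=3 f=7, (4,1) g=3 f=9, (4,4) g=2 f=7, (5,2) g=1 f=7, (5,4) g=1 f=7, (6,3) g=1 f=7]; closed=[(4,2), (4,3), (5,3)]

step 1: expand (4,2) (f=7, h=5) → closed; open now [(3,2) g=3 f=7, (4,1) g=3 f=9, (4,4) g=2 f=7, (5,2) g=1 f=7, (5,4) g=1 f=7, (6,3) g=1 f=7]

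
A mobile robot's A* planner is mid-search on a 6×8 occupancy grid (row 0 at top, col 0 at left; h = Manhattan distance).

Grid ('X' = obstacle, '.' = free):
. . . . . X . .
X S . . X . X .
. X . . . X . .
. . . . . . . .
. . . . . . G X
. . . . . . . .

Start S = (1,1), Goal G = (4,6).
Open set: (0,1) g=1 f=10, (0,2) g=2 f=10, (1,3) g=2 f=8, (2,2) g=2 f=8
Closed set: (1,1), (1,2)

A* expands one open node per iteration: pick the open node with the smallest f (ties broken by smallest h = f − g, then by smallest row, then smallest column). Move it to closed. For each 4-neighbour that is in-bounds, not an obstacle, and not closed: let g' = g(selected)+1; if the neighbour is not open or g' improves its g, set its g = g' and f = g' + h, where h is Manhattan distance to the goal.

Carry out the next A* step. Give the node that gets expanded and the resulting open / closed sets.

expanded=(1,3); open=[(0,1) g=1 f=10, (0,2) g=2 f=10, (0,3) g=3 f=10, (2,2) g=2 f=8, (2,3) g=3 f=8]; closed=[(1,1), (1,2), (1,3)]

step 1: expand (1,3) (f=8, h=6) → closed; open now [(0,1) g=1 f=10, (0,2) g=2 f=10, (0,3) g=3 f=10, (2,2) g=2 f=8, (2,3) g=3 f=8]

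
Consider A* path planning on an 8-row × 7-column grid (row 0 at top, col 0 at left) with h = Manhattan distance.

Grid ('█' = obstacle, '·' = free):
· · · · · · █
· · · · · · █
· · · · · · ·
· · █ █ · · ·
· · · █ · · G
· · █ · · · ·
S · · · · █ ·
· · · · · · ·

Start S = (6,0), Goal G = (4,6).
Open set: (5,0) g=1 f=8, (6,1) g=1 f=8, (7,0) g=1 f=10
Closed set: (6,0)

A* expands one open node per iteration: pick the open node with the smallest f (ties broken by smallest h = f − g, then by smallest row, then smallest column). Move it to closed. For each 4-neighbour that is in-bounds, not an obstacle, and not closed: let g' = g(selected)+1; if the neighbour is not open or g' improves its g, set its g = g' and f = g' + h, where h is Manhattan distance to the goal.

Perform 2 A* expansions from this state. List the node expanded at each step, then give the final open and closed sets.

step 1: expand (5,0) (f=8, h=7) → closed; open now [(4,0) g=2 f=8, (5,1) g=2 f=8, (6,1) g=1 f=8, (7,0) g=1 f=10]
step 2: expand (4,0) (f=8, h=6) → closed; open now [(3,0) g=3 f=10, (4,1) g=3 f=8, (5,1) g=2 f=8, (6,1) g=1 f=8, (7,0) g=1 f=10]

order=[(5,0) → (4,0)]; open=[(3,0) g=3 f=10, (4,1) g=3 f=8, (5,1) g=2 f=8, (6,1) g=1 f=8, (7,0) g=1 f=10]; closed=[(4,0), (5,0), (6,0)]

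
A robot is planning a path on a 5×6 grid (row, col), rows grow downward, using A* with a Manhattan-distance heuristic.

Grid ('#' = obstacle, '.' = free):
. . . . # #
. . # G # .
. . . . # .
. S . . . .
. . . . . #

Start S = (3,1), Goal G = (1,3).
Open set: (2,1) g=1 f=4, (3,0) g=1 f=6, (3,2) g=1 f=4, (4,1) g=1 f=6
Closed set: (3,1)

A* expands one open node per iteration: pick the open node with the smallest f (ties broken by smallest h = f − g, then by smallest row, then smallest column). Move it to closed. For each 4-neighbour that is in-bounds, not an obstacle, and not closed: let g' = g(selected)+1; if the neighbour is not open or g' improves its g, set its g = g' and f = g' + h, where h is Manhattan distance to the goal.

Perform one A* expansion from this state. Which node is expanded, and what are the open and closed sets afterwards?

step 1: expand (2,1) (f=4, h=3) → closed; open now [(1,1) g=2 f=4, (2,0) g=2 f=6, (2,2) g=2 f=4, (3,0) g=1 f=6, (3,2) g=1 f=4, (4,1) g=1 f=6]

expanded=(2,1); open=[(1,1) g=2 f=4, (2,0) g=2 f=6, (2,2) g=2 f=4, (3,0) g=1 f=6, (3,2) g=1 f=4, (4,1) g=1 f=6]; closed=[(2,1), (3,1)]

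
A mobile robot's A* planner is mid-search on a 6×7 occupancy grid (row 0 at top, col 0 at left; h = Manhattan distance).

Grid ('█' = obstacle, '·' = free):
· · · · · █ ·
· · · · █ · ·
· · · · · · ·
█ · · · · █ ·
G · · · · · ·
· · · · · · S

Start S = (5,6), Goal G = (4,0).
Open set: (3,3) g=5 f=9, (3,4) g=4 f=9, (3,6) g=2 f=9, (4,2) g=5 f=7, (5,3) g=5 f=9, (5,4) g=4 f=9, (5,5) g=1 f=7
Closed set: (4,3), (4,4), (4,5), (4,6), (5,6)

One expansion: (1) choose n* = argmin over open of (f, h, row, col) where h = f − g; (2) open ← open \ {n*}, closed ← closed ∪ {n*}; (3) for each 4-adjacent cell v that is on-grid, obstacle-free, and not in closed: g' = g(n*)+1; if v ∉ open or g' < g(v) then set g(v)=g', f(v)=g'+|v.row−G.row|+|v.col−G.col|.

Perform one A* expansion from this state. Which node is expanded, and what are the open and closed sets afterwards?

expanded=(4,2); open=[(3,2) g=6 f=9, (3,3) g=5 f=9, (3,4) g=4 f=9, (3,6) g=2 f=9, (4,1) g=6 f=7, (5,2) g=6 f=9, (5,3) g=5 f=9, (5,4) g=4 f=9, (5,5) g=1 f=7]; closed=[(4,2), (4,3), (4,4), (4,5), (4,6), (5,6)]

step 1: expand (4,2) (f=7, h=2) → closed; open now [(3,2) g=6 f=9, (3,3) g=5 f=9, (3,4) g=4 f=9, (3,6) g=2 f=9, (4,1) g=6 f=7, (5,2) g=6 f=9, (5,3) g=5 f=9, (5,4) g=4 f=9, (5,5) g=1 f=7]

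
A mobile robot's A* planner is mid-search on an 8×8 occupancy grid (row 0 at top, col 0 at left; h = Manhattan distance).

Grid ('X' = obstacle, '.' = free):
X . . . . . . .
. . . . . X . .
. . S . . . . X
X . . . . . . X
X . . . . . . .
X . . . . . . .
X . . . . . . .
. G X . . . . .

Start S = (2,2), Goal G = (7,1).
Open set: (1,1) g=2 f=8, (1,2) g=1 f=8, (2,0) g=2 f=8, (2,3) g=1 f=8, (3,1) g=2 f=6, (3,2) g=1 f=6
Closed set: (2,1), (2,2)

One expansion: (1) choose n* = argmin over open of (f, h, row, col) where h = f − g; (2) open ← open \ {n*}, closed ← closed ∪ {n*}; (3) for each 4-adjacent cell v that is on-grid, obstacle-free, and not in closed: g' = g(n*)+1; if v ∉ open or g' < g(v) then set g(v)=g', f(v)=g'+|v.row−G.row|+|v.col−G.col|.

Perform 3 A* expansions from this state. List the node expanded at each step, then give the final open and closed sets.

order=[(3,1) → (4,1) → (5,1)]; open=[(1,1) g=2 f=8, (1,2) g=1 f=8, (2,0) g=2 f=8, (2,3) g=1 f=8, (3,2) g=1 f=6, (4,2) g=4 f=8, (5,2) g=5 f=8, (6,1) g=5 f=6]; closed=[(2,1), (2,2), (3,1), (4,1), (5,1)]

step 1: expand (3,1) (f=6, h=4) → closed; open now [(1,1) g=2 f=8, (1,2) g=1 f=8, (2,0) g=2 f=8, (2,3) g=1 f=8, (3,2) g=1 f=6, (4,1) g=3 f=6]
step 2: expand (4,1) (f=6, h=3) → closed; open now [(1,1) g=2 f=8, (1,2) g=1 f=8, (2,0) g=2 f=8, (2,3) g=1 f=8, (3,2) g=1 f=6, (4,2) g=4 f=8, (5,1) g=4 f=6]
step 3: expand (5,1) (f=6, h=2) → closed; open now [(1,1) g=2 f=8, (1,2) g=1 f=8, (2,0) g=2 f=8, (2,3) g=1 f=8, (3,2) g=1 f=6, (4,2) g=4 f=8, (5,2) g=5 f=8, (6,1) g=5 f=6]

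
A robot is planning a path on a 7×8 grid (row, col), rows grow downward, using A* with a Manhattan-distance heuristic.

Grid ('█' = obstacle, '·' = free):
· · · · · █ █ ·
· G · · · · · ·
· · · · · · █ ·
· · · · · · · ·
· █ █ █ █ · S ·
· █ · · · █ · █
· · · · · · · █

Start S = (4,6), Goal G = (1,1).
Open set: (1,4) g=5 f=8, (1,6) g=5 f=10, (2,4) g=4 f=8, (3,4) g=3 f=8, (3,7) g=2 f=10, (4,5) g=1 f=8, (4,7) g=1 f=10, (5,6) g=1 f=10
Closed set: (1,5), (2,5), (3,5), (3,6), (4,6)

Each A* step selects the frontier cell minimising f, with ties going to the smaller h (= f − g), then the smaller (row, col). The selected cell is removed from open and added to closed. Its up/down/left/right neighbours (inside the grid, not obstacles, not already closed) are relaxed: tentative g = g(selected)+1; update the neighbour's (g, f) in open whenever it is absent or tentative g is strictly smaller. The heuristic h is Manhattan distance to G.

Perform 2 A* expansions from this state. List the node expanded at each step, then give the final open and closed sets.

step 1: expand (1,4) (f=8, h=3) → closed; open now [(0,4) g=6 f=10, (1,3) g=6 f=8, (1,6) g=5 f=10, (2,4) g=4 f=8, (3,4) g=3 f=8, (3,7) g=2 f=10, (4,5) g=1 f=8, (4,7) g=1 f=10, (5,6) g=1 f=10]
step 2: expand (1,3) (f=8, h=2) → closed; open now [(0,3) g=7 f=10, (0,4) g=6 f=10, (1,2) g=7 f=8, (1,6) g=5 f=10, (2,3) g=7 f=10, (2,4) g=4 f=8, (3,4) g=3 f=8, (3,7) g=2 f=10, (4,5) g=1 f=8, (4,7) g=1 f=10, (5,6) g=1 f=10]

order=[(1,4) → (1,3)]; open=[(0,3) g=7 f=10, (0,4) g=6 f=10, (1,2) g=7 f=8, (1,6) g=5 f=10, (2,3) g=7 f=10, (2,4) g=4 f=8, (3,4) g=3 f=8, (3,7) g=2 f=10, (4,5) g=1 f=8, (4,7) g=1 f=10, (5,6) g=1 f=10]; closed=[(1,3), (1,4), (1,5), (2,5), (3,5), (3,6), (4,6)]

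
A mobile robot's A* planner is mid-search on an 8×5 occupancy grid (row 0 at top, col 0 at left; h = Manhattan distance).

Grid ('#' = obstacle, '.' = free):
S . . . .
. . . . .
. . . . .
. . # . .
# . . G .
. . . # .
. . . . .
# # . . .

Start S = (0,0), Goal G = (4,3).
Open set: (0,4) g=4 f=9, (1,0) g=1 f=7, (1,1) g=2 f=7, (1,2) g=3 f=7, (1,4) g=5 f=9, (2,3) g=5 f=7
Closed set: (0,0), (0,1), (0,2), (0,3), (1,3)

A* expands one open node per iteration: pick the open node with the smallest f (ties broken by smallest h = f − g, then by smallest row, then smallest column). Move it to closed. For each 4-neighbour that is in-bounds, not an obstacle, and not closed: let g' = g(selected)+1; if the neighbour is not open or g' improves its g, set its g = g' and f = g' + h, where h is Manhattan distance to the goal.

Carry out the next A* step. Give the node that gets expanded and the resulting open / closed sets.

step 1: expand (2,3) (f=7, h=2) → closed; open now [(0,4) g=4 f=9, (1,0) g=1 f=7, (1,1) g=2 f=7, (1,2) g=3 f=7, (1,4) g=5 f=9, (2,2) g=6 f=9, (2,4) g=6 f=9, (3,3) g=6 f=7]

expanded=(2,3); open=[(0,4) g=4 f=9, (1,0) g=1 f=7, (1,1) g=2 f=7, (1,2) g=3 f=7, (1,4) g=5 f=9, (2,2) g=6 f=9, (2,4) g=6 f=9, (3,3) g=6 f=7]; closed=[(0,0), (0,1), (0,2), (0,3), (1,3), (2,3)]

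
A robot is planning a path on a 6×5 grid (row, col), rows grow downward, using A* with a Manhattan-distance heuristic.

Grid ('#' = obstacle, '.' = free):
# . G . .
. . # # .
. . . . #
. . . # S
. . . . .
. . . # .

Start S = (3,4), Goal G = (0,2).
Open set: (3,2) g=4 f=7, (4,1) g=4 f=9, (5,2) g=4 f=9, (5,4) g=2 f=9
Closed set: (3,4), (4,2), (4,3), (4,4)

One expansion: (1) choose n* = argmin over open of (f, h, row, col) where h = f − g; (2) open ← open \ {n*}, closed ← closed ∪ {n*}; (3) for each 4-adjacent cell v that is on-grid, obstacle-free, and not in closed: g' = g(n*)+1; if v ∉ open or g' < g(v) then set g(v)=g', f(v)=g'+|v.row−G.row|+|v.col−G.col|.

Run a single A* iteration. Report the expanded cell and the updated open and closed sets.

step 1: expand (3,2) (f=7, h=3) → closed; open now [(2,2) g=5 f=7, (3,1) g=5 f=9, (4,1) g=4 f=9, (5,2) g=4 f=9, (5,4) g=2 f=9]

expanded=(3,2); open=[(2,2) g=5 f=7, (3,1) g=5 f=9, (4,1) g=4 f=9, (5,2) g=4 f=9, (5,4) g=2 f=9]; closed=[(3,2), (3,4), (4,2), (4,3), (4,4)]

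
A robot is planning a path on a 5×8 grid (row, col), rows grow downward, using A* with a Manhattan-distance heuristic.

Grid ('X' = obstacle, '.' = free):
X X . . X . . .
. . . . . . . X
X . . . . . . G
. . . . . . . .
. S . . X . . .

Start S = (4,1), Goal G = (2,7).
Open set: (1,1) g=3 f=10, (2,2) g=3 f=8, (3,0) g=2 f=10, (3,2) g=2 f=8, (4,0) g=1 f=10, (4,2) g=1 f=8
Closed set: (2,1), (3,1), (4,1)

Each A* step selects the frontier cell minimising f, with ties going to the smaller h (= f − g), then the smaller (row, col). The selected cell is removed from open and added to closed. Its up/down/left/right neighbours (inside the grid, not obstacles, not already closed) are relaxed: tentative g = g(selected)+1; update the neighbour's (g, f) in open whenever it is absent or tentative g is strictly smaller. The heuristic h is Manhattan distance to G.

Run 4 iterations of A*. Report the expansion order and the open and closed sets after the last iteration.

step 1: expand (2,2) (f=8, h=5) → closed; open now [(1,1) g=3 f=10, (1,2) g=4 f=10, (2,3) g=4 f=8, (3,0) g=2 f=10, (3,2) g=2 f=8, (4,0) g=1 f=10, (4,2) g=1 f=8]
step 2: expand (2,3) (f=8, h=4) → closed; open now [(1,1) g=3 f=10, (1,2) g=4 f=10, (1,3) g=5 f=10, (2,4) g=5 f=8, (3,0) g=2 f=10, (3,2) g=2 f=8, (3,3) g=5 f=10, (4,0) g=1 f=10, (4,2) g=1 f=8]
step 3: expand (2,4) (f=8, h=3) → closed; open now [(1,1) g=3 f=10, (1,2) g=4 f=10, (1,3) g=5 f=10, (1,4) g=6 f=10, (2,5) g=6 f=8, (3,0) g=2 f=10, (3,2) g=2 f=8, (3,3) g=5 f=10, (3,4) g=6 f=10, (4,0) g=1 f=10, (4,2) g=1 f=8]
step 4: expand (2,5) (f=8, h=2) → closed; open now [(1,1) g=3 f=10, (1,2) g=4 f=10, (1,3) g=5 f=10, (1,4) g=6 f=10, (1,5) g=7 f=10, (2,6) g=7 f=8, (3,0) g=2 f=10, (3,2) g=2 f=8, (3,3) g=5 f=10, (3,4) g=6 f=10, (3,5) g=7 f=10, (4,0) g=1 f=10, (4,2) g=1 f=8]

order=[(2,2) → (2,3) → (2,4) → (2,5)]; open=[(1,1) g=3 f=10, (1,2) g=4 f=10, (1,3) g=5 f=10, (1,4) g=6 f=10, (1,5) g=7 f=10, (2,6) g=7 f=8, (3,0) g=2 f=10, (3,2) g=2 f=8, (3,3) g=5 f=10, (3,4) g=6 f=10, (3,5) g=7 f=10, (4,0) g=1 f=10, (4,2) g=1 f=8]; closed=[(2,1), (2,2), (2,3), (2,4), (2,5), (3,1), (4,1)]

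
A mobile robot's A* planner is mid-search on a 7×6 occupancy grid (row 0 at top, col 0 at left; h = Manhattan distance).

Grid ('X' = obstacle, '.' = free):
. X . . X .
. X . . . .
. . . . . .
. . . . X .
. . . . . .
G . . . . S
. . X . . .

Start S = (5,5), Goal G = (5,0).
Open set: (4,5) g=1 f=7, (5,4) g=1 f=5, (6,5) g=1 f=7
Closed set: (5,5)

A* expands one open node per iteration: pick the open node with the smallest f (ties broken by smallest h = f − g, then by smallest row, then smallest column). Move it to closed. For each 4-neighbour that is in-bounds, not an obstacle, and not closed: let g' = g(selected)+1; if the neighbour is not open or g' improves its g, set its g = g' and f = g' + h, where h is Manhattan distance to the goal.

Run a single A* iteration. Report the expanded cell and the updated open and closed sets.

expanded=(5,4); open=[(4,4) g=2 f=7, (4,5) g=1 f=7, (5,3) g=2 f=5, (6,4) g=2 f=7, (6,5) g=1 f=7]; closed=[(5,4), (5,5)]

step 1: expand (5,4) (f=5, h=4) → closed; open now [(4,4) g=2 f=7, (4,5) g=1 f=7, (5,3) g=2 f=5, (6,4) g=2 f=7, (6,5) g=1 f=7]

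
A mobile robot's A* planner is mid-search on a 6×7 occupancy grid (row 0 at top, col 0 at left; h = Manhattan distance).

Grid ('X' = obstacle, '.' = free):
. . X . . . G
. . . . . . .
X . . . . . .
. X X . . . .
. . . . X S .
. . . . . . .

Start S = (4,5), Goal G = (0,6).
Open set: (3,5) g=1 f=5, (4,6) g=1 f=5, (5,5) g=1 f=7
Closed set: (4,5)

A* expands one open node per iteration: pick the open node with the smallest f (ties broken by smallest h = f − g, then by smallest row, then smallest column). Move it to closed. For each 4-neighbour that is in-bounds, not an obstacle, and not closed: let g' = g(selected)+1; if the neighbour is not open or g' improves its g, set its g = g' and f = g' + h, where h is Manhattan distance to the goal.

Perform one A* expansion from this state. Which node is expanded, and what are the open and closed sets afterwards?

step 1: expand (3,5) (f=5, h=4) → closed; open now [(2,5) g=2 f=5, (3,4) g=2 f=7, (3,6) g=2 f=5, (4,6) g=1 f=5, (5,5) g=1 f=7]

expanded=(3,5); open=[(2,5) g=2 f=5, (3,4) g=2 f=7, (3,6) g=2 f=5, (4,6) g=1 f=5, (5,5) g=1 f=7]; closed=[(3,5), (4,5)]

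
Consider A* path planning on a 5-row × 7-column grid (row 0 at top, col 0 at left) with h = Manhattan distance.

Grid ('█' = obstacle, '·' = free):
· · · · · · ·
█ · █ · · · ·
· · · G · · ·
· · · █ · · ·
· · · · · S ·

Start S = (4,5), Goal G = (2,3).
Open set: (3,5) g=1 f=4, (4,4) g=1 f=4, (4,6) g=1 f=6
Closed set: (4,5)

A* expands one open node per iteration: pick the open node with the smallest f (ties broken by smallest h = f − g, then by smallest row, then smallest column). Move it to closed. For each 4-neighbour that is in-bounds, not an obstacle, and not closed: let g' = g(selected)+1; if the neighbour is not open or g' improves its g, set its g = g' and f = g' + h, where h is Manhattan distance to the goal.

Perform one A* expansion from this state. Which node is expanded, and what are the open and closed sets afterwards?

expanded=(3,5); open=[(2,5) g=2 f=4, (3,4) g=2 f=4, (3,6) g=2 f=6, (4,4) g=1 f=4, (4,6) g=1 f=6]; closed=[(3,5), (4,5)]

step 1: expand (3,5) (f=4, h=3) → closed; open now [(2,5) g=2 f=4, (3,4) g=2 f=4, (3,6) g=2 f=6, (4,4) g=1 f=4, (4,6) g=1 f=6]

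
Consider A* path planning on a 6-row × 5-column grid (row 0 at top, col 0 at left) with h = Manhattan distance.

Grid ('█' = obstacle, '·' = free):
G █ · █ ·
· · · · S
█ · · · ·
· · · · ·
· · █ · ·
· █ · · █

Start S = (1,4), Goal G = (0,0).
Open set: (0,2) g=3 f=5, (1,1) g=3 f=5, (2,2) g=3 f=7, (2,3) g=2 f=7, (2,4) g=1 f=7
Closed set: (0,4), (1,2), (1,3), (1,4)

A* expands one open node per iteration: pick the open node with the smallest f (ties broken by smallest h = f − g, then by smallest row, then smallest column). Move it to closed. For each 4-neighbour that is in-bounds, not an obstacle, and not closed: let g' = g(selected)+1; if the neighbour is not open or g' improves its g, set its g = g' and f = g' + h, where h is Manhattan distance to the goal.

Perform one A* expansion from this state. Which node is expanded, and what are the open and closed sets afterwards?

step 1: expand (0,2) (f=5, h=2) → closed; open now [(1,1) g=3 f=5, (2,2) g=3 f=7, (2,3) g=2 f=7, (2,4) g=1 f=7]

expanded=(0,2); open=[(1,1) g=3 f=5, (2,2) g=3 f=7, (2,3) g=2 f=7, (2,4) g=1 f=7]; closed=[(0,2), (0,4), (1,2), (1,3), (1,4)]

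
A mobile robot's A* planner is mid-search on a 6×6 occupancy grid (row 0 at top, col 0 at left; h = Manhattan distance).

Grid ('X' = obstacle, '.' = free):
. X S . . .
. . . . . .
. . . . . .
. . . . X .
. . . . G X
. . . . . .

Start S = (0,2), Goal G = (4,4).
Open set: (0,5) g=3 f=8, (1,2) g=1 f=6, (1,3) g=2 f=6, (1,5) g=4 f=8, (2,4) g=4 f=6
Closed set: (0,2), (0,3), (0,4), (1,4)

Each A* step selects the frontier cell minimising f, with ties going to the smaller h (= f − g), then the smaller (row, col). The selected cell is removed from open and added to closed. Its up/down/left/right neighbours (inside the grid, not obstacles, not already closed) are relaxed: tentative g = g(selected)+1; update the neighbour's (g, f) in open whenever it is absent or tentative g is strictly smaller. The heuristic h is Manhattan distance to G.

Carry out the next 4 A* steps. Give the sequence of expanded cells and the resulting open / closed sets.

order=[(2,4) → (1,3) → (2,3) → (3,3)]; open=[(0,5) g=3 f=8, (1,2) g=1 f=6, (1,5) g=4 f=8, (2,2) g=4 f=8, (2,5) g=5 f=8, (3,2) g=5 f=8, (4,3) g=5 f=6]; closed=[(0,2), (0,3), (0,4), (1,3), (1,4), (2,3), (2,4), (3,3)]

step 1: expand (2,4) (f=6, h=2) → closed; open now [(0,5) g=3 f=8, (1,2) g=1 f=6, (1,3) g=2 f=6, (1,5) g=4 f=8, (2,3) g=5 f=8, (2,5) g=5 f=8]
step 2: expand (1,3) (f=6, h=4) → closed; open now [(0,5) g=3 f=8, (1,2) g=1 f=6, (1,5) g=4 f=8, (2,3) g=3 f=6, (2,5) g=5 f=8]
step 3: expand (2,3) (f=6, h=3) → closed; open now [(0,5) g=3 f=8, (1,2) g=1 f=6, (1,5) g=4 f=8, (2,2) g=4 f=8, (2,5) g=5 f=8, (3,3) g=4 f=6]
step 4: expand (3,3) (f=6, h=2) → closed; open now [(0,5) g=3 f=8, (1,2) g=1 f=6, (1,5) g=4 f=8, (2,2) g=4 f=8, (2,5) g=5 f=8, (3,2) g=5 f=8, (4,3) g=5 f=6]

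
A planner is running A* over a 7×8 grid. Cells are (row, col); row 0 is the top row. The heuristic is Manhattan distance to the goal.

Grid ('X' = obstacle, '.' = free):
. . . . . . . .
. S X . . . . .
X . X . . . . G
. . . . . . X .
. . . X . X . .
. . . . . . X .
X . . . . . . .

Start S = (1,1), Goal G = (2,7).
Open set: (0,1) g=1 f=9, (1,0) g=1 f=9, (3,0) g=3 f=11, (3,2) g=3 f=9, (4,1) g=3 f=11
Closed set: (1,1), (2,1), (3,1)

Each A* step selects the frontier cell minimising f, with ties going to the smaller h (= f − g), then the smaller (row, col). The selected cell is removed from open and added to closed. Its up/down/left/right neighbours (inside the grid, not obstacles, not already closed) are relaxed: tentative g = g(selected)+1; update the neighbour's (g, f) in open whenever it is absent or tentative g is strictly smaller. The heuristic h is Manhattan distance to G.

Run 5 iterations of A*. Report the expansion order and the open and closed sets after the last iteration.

order=[(3,2) → (3,3) → (2,3) → (2,4) → (2,5)]; open=[(0,1) g=1 f=9, (1,0) g=1 f=9, (1,3) g=6 f=11, (1,4) g=7 f=11, (1,5) g=8 f=11, (2,6) g=8 f=9, (3,0) g=3 f=11, (3,4) g=5 f=9, (3,5) g=8 f=11, (4,1) g=3 f=11, (4,2) g=4 f=11]; closed=[(1,1), (2,1), (2,3), (2,4), (2,5), (3,1), (3,2), (3,3)]

step 1: expand (3,2) (f=9, h=6) → closed; open now [(0,1) g=1 f=9, (1,0) g=1 f=9, (3,0) g=3 f=11, (3,3) g=4 f=9, (4,1) g=3 f=11, (4,2) g=4 f=11]
step 2: expand (3,3) (f=9, h=5) → closed; open now [(0,1) g=1 f=9, (1,0) g=1 f=9, (2,3) g=5 f=9, (3,0) g=3 f=11, (3,4) g=5 f=9, (4,1) g=3 f=11, (4,2) g=4 f=11]
step 3: expand (2,3) (f=9, h=4) → closed; open now [(0,1) g=1 f=9, (1,0) g=1 f=9, (1,3) g=6 f=11, (2,4) g=6 f=9, (3,0) g=3 f=11, (3,4) g=5 f=9, (4,1) g=3 f=11, (4,2) g=4 f=11]
step 4: expand (2,4) (f=9, h=3) → closed; open now [(0,1) g=1 f=9, (1,0) g=1 f=9, (1,3) g=6 f=11, (1,4) g=7 f=11, (2,5) g=7 f=9, (3,0) g=3 f=11, (3,4) g=5 f=9, (4,1) g=3 f=11, (4,2) g=4 f=11]
step 5: expand (2,5) (f=9, h=2) → closed; open now [(0,1) g=1 f=9, (1,0) g=1 f=9, (1,3) g=6 f=11, (1,4) g=7 f=11, (1,5) g=8 f=11, (2,6) g=8 f=9, (3,0) g=3 f=11, (3,4) g=5 f=9, (3,5) g=8 f=11, (4,1) g=3 f=11, (4,2) g=4 f=11]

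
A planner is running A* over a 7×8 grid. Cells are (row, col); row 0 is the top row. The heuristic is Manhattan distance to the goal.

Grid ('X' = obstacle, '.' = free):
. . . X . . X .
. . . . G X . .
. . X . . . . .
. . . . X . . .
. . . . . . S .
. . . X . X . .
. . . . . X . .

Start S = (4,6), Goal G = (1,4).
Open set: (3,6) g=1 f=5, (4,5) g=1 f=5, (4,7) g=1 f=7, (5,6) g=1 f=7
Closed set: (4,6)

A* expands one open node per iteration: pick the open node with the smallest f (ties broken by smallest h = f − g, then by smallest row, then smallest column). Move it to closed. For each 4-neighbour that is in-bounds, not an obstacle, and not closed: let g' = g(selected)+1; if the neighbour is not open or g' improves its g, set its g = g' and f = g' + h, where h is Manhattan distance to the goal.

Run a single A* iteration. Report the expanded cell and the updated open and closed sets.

expanded=(3,6); open=[(2,6) g=2 f=5, (3,5) g=2 f=5, (3,7) g=2 f=7, (4,5) g=1 f=5, (4,7) g=1 f=7, (5,6) g=1 f=7]; closed=[(3,6), (4,6)]

step 1: expand (3,6) (f=5, h=4) → closed; open now [(2,6) g=2 f=5, (3,5) g=2 f=5, (3,7) g=2 f=7, (4,5) g=1 f=5, (4,7) g=1 f=7, (5,6) g=1 f=7]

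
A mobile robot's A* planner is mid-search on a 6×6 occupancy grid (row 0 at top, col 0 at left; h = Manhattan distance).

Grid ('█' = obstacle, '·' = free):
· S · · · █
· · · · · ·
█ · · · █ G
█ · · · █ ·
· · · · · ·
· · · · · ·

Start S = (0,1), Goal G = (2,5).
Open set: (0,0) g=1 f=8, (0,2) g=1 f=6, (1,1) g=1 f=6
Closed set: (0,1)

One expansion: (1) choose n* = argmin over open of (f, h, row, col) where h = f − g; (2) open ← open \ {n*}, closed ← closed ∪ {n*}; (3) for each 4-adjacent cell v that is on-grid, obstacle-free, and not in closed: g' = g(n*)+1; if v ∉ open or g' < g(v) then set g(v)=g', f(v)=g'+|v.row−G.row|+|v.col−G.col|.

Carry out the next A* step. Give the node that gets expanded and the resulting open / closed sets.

step 1: expand (0,2) (f=6, h=5) → closed; open now [(0,0) g=1 f=8, (0,3) g=2 f=6, (1,1) g=1 f=6, (1,2) g=2 f=6]

expanded=(0,2); open=[(0,0) g=1 f=8, (0,3) g=2 f=6, (1,1) g=1 f=6, (1,2) g=2 f=6]; closed=[(0,1), (0,2)]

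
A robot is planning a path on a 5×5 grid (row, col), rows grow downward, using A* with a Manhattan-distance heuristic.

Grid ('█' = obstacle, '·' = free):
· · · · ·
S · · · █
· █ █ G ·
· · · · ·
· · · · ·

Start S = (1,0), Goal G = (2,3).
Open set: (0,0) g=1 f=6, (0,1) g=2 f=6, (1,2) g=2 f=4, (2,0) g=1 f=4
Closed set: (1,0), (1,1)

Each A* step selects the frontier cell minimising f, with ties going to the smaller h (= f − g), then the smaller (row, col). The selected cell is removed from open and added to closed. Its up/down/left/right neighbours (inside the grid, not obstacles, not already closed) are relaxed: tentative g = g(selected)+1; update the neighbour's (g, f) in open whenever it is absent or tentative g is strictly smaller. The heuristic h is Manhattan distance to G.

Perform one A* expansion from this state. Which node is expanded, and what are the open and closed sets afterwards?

step 1: expand (1,2) (f=4, h=2) → closed; open now [(0,0) g=1 f=6, (0,1) g=2 f=6, (0,2) g=3 f=6, (1,3) g=3 f=4, (2,0) g=1 f=4]

expanded=(1,2); open=[(0,0) g=1 f=6, (0,1) g=2 f=6, (0,2) g=3 f=6, (1,3) g=3 f=4, (2,0) g=1 f=4]; closed=[(1,0), (1,1), (1,2)]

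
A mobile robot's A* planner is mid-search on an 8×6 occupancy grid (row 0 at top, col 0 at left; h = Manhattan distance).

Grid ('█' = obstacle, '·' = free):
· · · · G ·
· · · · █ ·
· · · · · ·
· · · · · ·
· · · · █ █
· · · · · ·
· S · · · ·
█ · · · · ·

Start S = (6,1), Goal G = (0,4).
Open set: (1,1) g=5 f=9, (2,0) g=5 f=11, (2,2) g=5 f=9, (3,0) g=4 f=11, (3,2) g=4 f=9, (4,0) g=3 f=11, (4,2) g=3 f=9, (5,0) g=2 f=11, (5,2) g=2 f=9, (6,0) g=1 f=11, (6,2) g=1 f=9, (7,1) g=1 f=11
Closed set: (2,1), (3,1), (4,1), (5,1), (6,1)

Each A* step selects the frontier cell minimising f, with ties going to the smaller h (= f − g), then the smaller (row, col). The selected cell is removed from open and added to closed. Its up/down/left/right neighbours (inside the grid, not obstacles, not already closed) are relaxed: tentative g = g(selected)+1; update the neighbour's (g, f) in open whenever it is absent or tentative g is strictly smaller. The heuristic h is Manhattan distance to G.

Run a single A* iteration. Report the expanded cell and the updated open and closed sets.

step 1: expand (1,1) (f=9, h=4) → closed; open now [(0,1) g=6 f=9, (1,0) g=6 f=11, (1,2) g=6 f=9, (2,0) g=5 f=11, (2,2) g=5 f=9, (3,0) g=4 f=11, (3,2) g=4 f=9, (4,0) g=3 f=11, (4,2) g=3 f=9, (5,0) g=2 f=11, (5,2) g=2 f=9, (6,0) g=1 f=11, (6,2) g=1 f=9, (7,1) g=1 f=11]

expanded=(1,1); open=[(0,1) g=6 f=9, (1,0) g=6 f=11, (1,2) g=6 f=9, (2,0) g=5 f=11, (2,2) g=5 f=9, (3,0) g=4 f=11, (3,2) g=4 f=9, (4,0) g=3 f=11, (4,2) g=3 f=9, (5,0) g=2 f=11, (5,2) g=2 f=9, (6,0) g=1 f=11, (6,2) g=1 f=9, (7,1) g=1 f=11]; closed=[(1,1), (2,1), (3,1), (4,1), (5,1), (6,1)]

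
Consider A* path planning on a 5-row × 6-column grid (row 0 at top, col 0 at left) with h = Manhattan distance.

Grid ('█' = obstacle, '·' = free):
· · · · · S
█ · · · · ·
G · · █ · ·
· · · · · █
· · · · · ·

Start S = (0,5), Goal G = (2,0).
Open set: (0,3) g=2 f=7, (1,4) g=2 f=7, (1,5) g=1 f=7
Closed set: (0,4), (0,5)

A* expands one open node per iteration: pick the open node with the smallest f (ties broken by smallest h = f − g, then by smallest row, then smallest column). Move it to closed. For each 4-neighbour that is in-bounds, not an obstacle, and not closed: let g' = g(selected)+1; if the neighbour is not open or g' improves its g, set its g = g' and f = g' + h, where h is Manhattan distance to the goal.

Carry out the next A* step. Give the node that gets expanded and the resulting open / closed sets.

step 1: expand (0,3) (f=7, h=5) → closed; open now [(0,2) g=3 f=7, (1,3) g=3 f=7, (1,4) g=2 f=7, (1,5) g=1 f=7]

expanded=(0,3); open=[(0,2) g=3 f=7, (1,3) g=3 f=7, (1,4) g=2 f=7, (1,5) g=1 f=7]; closed=[(0,3), (0,4), (0,5)]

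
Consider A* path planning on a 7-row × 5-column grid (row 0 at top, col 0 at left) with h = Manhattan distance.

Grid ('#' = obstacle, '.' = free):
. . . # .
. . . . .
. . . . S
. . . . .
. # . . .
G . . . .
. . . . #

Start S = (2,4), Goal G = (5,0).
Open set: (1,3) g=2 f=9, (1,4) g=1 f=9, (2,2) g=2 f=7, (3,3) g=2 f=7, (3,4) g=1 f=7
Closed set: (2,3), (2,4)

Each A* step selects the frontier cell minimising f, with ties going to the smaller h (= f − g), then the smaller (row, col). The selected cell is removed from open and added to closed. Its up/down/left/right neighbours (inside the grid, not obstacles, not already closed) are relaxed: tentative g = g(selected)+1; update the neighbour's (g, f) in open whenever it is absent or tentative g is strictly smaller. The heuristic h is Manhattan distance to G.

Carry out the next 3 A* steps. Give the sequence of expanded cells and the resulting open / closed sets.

step 1: expand (2,2) (f=7, h=5) → closed; open now [(1,2) g=3 f=9, (1,3) g=2 f=9, (1,4) g=1 f=9, (2,1) g=3 f=7, (3,2) g=3 f=7, (3,3) g=2 f=7, (3,4) g=1 f=7]
step 2: expand (2,1) (f=7, h=4) → closed; open now [(1,1) g=4 f=9, (1,2) g=3 f=9, (1,3) g=2 f=9, (1,4) g=1 f=9, (2,0) g=4 f=7, (3,1) g=4 f=7, (3,2) g=3 f=7, (3,3) g=2 f=7, (3,4) g=1 f=7]
step 3: expand (2,0) (f=7, h=3) → closed; open now [(1,0) g=5 f=9, (1,1) g=4 f=9, (1,2) g=3 f=9, (1,3) g=2 f=9, (1,4) g=1 f=9, (3,0) g=5 f=7, (3,1) g=4 f=7, (3,2) g=3 f=7, (3,3) g=2 f=7, (3,4) g=1 f=7]

order=[(2,2) → (2,1) → (2,0)]; open=[(1,0) g=5 f=9, (1,1) g=4 f=9, (1,2) g=3 f=9, (1,3) g=2 f=9, (1,4) g=1 f=9, (3,0) g=5 f=7, (3,1) g=4 f=7, (3,2) g=3 f=7, (3,3) g=2 f=7, (3,4) g=1 f=7]; closed=[(2,0), (2,1), (2,2), (2,3), (2,4)]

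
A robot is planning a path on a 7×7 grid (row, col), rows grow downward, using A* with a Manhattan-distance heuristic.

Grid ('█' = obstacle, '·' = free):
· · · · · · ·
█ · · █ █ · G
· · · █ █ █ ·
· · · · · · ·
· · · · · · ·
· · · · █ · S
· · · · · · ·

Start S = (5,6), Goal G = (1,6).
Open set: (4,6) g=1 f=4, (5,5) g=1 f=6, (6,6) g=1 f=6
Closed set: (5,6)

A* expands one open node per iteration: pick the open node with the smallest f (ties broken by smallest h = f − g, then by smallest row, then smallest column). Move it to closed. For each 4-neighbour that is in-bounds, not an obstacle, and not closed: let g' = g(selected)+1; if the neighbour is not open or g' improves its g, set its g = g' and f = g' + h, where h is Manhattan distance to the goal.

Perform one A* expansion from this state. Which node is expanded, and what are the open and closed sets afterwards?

expanded=(4,6); open=[(3,6) g=2 f=4, (4,5) g=2 f=6, (5,5) g=1 f=6, (6,6) g=1 f=6]; closed=[(4,6), (5,6)]

step 1: expand (4,6) (f=4, h=3) → closed; open now [(3,6) g=2 f=4, (4,5) g=2 f=6, (5,5) g=1 f=6, (6,6) g=1 f=6]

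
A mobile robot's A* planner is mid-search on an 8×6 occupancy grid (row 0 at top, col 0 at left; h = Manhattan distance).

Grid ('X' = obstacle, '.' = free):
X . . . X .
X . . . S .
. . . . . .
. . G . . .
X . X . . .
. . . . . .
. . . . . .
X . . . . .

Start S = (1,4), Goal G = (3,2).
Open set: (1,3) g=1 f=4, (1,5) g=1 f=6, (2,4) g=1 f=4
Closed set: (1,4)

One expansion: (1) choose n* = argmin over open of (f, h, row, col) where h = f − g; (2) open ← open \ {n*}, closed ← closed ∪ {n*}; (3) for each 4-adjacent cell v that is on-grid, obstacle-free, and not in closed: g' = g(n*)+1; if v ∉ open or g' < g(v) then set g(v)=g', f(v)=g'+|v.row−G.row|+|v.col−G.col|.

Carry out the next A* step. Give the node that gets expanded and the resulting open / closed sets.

expanded=(1,3); open=[(0,3) g=2 f=6, (1,2) g=2 f=4, (1,5) g=1 f=6, (2,3) g=2 f=4, (2,4) g=1 f=4]; closed=[(1,3), (1,4)]

step 1: expand (1,3) (f=4, h=3) → closed; open now [(0,3) g=2 f=6, (1,2) g=2 f=4, (1,5) g=1 f=6, (2,3) g=2 f=4, (2,4) g=1 f=4]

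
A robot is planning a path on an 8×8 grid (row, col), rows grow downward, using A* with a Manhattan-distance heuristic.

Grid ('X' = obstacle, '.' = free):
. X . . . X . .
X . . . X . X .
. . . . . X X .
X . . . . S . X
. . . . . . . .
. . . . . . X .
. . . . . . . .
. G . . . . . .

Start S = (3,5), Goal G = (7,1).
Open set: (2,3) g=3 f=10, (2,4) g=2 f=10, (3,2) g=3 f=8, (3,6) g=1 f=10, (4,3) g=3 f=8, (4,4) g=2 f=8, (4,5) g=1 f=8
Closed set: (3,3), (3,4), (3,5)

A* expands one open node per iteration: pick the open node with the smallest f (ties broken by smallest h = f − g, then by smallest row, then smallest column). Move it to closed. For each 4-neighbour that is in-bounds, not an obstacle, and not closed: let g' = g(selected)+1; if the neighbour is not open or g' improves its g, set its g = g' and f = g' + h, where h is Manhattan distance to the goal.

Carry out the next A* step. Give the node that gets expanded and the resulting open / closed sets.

expanded=(3,2); open=[(2,2) g=4 f=10, (2,3) g=3 f=10, (2,4) g=2 f=10, (3,1) g=4 f=8, (3,6) g=1 f=10, (4,2) g=4 f=8, (4,3) g=3 f=8, (4,4) g=2 f=8, (4,5) g=1 f=8]; closed=[(3,2), (3,3), (3,4), (3,5)]

step 1: expand (3,2) (f=8, h=5) → closed; open now [(2,2) g=4 f=10, (2,3) g=3 f=10, (2,4) g=2 f=10, (3,1) g=4 f=8, (3,6) g=1 f=10, (4,2) g=4 f=8, (4,3) g=3 f=8, (4,4) g=2 f=8, (4,5) g=1 f=8]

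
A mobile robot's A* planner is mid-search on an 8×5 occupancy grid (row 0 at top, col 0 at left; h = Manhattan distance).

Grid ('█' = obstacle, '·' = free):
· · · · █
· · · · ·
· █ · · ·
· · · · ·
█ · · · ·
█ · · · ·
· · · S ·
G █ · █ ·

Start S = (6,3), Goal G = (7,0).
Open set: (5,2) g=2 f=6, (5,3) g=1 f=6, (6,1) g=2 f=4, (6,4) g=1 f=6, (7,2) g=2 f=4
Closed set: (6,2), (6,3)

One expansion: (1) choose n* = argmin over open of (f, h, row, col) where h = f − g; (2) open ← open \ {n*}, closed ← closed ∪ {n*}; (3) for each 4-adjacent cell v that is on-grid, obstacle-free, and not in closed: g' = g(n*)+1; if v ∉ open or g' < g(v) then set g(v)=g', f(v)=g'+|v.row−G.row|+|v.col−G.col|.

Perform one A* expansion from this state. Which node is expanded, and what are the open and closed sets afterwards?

step 1: expand (6,1) (f=4, h=2) → closed; open now [(5,1) g=3 f=6, (5,2) g=2 f=6, (5,3) g=1 f=6, (6,0) g=3 f=4, (6,4) g=1 f=6, (7,2) g=2 f=4]

expanded=(6,1); open=[(5,1) g=3 f=6, (5,2) g=2 f=6, (5,3) g=1 f=6, (6,0) g=3 f=4, (6,4) g=1 f=6, (7,2) g=2 f=4]; closed=[(6,1), (6,2), (6,3)]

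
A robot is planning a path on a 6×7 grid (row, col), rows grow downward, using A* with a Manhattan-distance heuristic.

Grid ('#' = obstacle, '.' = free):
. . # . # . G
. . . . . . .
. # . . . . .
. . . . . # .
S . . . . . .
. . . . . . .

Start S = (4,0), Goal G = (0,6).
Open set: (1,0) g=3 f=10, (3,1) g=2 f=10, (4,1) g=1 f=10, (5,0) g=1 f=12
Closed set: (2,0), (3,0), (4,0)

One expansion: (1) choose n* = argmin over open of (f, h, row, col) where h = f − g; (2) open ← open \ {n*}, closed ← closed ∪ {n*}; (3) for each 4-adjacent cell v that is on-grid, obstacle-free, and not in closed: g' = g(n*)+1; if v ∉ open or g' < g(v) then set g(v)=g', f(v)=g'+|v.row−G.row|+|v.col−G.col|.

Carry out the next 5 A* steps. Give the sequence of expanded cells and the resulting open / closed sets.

order=[(1,0) → (0,0) → (0,1) → (1,1) → (1,2)]; open=[(1,3) g=6 f=10, (2,2) g=6 f=12, (3,1) g=2 f=10, (4,1) g=1 f=10, (5,0) g=1 f=12]; closed=[(0,0), (0,1), (1,0), (1,1), (1,2), (2,0), (3,0), (4,0)]

step 1: expand (1,0) (f=10, h=7) → closed; open now [(0,0) g=4 f=10, (1,1) g=4 f=10, (3,1) g=2 f=10, (4,1) g=1 f=10, (5,0) g=1 f=12]
step 2: expand (0,0) (f=10, h=6) → closed; open now [(0,1) g=5 f=10, (1,1) g=4 f=10, (3,1) g=2 f=10, (4,1) g=1 f=10, (5,0) g=1 f=12]
step 3: expand (0,1) (f=10, h=5) → closed; open now [(1,1) g=4 f=10, (3,1) g=2 f=10, (4,1) g=1 f=10, (5,0) g=1 f=12]
step 4: expand (1,1) (f=10, h=6) → closed; open now [(1,2) g=5 f=10, (3,1) g=2 f=10, (4,1) g=1 f=10, (5,0) g=1 f=12]
step 5: expand (1,2) (f=10, h=5) → closed; open now [(1,3) g=6 f=10, (2,2) g=6 f=12, (3,1) g=2 f=10, (4,1) g=1 f=10, (5,0) g=1 f=12]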